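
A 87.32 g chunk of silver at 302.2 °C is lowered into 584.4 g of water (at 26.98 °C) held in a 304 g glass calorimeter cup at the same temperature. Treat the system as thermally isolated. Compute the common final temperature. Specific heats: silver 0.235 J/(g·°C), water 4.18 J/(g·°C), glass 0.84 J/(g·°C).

T_f ≈ 29.1 °C

Taking heat into each body as positive, Σ m c ΔT = 0:
87.32×0.235×(T − 302.2) + 584.4×4.18×(T − 26.98) + 304×0.84×(T − 26.98) = 0
20.52(T − 302.2) + 2442.8(T − 26.98) + 255.36(T − 26.98) = 0
2718.7 T = 78997
T = 78997 / 2718.7 = 29.1 °C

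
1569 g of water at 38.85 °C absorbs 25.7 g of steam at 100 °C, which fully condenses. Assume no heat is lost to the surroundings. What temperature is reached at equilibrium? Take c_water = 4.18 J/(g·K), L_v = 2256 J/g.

T_f ≈ 48.5 °C

Let T be the final temperature. ΣQ_i = 0:
latent heat released on condensation: 25.7×2256 = 57979; condensed water 100 °C→T: 107.43(T − 100); original water: 6558.4(T − 38.85)
6665.8 T = 57979 + 10743 + 254795 = 323516
T ≈ 48.53 °C, under the boiling point, so the assumption holds.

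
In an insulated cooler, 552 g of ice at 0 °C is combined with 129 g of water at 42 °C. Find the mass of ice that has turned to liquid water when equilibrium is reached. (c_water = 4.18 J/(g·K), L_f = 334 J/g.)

m_melted ≈ 67.8 g

Water can give up m c ΔT = 129×4.18×42 = 22647 J before reaching 0 °C.
Melting all 552 g of ice would need 552×334 = 184368 J.
22647 J < 184368 J, so only part of the ice melts and the system sits at 0 °C.
m_melt = 22647 / L_f = 67.81 g.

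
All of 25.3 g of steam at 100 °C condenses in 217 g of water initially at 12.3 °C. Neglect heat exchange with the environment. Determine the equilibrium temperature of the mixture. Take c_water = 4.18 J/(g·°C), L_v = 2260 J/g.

Sum of m c ΔT and latent-heat terms is zero:
latent heat released on condensation: 25.3·2260 = 57178
  condensed water 100 °C→T: 105.75(T − 100)
  water warms: 217·4.18·(T − 12.3) = 907.06(T − 12.3)
1012.8 T = 57178 + 10575 + 11157 = 78910
T ≈ 77.91 °C, under the boiling point, so the assumption holds.

T_f ≈ 77.9 °C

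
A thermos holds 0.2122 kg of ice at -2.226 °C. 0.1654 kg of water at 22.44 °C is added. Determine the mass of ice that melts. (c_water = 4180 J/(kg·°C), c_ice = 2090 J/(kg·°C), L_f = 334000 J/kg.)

m_melted ≈ 0.0435 kg

Cooling the water to 0 °C releases 0.1654×4180×22.44 = 15514 J.
Warming the ice to 0 °C takes 0.2122×2090×2.226 = 987.23 J, leaving 14527 J for melting.
To melt every bit of ice: 0.2122×334000 = 70875 J.
Since 14527 < 70875 J, not all the ice melts; equilibrium is at 0 °C.
Mass melted = 14527/334000 ≈ 0.04349 kg.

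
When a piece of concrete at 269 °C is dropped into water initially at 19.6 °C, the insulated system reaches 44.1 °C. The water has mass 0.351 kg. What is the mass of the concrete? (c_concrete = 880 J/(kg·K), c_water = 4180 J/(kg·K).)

|Q_concrete| = |Q_water|:
m·880·(269 − 44.1) = 0.351·4180·(44.1 − 19.6)
197912 m = 35946  ⇒  m ≈ 0.1816 kg

m ≈ 0.182 kg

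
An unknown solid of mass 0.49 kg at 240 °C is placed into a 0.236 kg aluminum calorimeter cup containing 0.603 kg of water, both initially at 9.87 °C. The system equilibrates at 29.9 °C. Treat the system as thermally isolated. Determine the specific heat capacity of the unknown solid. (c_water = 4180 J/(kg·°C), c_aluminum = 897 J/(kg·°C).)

c ≈ 532 J/(kg·°C)

Conservation of energy gives ΣQ = 0:
0.49×c×(29.9 − 240) + 0.603×4180×(29.9 − 9.87) + 0.236×897×(29.9 − 9.87) = 0
-102.95 c = -54727
c = -54727/-102.95 ≈ 531.6 J/(kg·°C)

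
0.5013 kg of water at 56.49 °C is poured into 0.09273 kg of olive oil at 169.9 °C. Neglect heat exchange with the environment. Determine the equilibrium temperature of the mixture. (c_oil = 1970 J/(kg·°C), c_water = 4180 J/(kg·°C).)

T_f ≈ 65.6 °C

Setting the total heat transfer to zero:
0.09273·1970·(T − 169.9) + 0.5013·4180·(T − 56.49) = 0
2278.1 T = 149408
T ≈ 65.58 °C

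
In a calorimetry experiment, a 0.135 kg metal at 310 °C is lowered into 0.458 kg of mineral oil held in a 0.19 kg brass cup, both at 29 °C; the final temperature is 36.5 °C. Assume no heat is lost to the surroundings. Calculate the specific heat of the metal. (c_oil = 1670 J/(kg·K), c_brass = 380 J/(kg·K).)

c ≈ 170 J/(kg·K)

Net heat exchanged in the isolated system is zero:
0.135×c×(36.5 − 310) + 0.458×1670×(36.5 − 29) + 0.19×380×(36.5 − 29) = 0
-36.92 c = -6278
c = -6278/-36.92 ≈ 170 J/(kg·K)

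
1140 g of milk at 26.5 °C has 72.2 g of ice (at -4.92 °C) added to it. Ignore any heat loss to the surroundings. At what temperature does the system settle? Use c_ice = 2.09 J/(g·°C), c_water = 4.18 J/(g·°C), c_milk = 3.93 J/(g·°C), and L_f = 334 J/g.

T_f ≈ 19.6 °C

Heat gained plus heat lost sum to zero:
warm ice to 0 °C: 72.2·2.09·(0 − (-4.92)) = 742.42; latent heat to melt: 72.2·334 = 24115; warm the meltwater: 301.8 T; milk cools: 1140·3.93·(T − 26.5) = 4480.2(T − 26.5)
4782 T = 118725 − 24857 = 93868
T ≈ 19.63 °C. Since T > 0 °C, the all-ice-melts assumption holds.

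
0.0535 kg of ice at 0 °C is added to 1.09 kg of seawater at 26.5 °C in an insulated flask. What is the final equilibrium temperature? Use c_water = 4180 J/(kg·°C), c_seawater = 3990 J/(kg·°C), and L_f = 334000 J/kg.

Energy balance with sensible and latent terms:
fusion: m_ice L_f = 0.0535×334000 = 17869
  meltwater 0→T: 0.0535×4180×T = 223.63 T
  seawater cools: 1.09×3990×(T − 26.5) = 4349.1(T − 26.5)
4572.7 T = 115251 − 17869 = 97382
T ≈ 21.30 °C — above 0 °C, consistent with complete melting.

T_f ≈ 21.3 °C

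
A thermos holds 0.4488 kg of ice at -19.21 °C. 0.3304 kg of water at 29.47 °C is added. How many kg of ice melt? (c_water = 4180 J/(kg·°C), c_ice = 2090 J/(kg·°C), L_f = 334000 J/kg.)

m_melted ≈ 0.0679 kg

Water can give up m c ΔT = 0.3304·4180·29.47 = 40700 J before reaching 0 °C.
Warming the ice to 0 °C takes 0.4488·2090·19.21 = 18019 J, leaving 22681 J for melting.
Melting all 0.4488 kg of ice would need 0.4488·334000 = 149899 J.
Since 22681 < 149899 J, not all the ice melts; equilibrium is at 0 °C.
Mass melted = 22681/334000 ≈ 0.06791 kg.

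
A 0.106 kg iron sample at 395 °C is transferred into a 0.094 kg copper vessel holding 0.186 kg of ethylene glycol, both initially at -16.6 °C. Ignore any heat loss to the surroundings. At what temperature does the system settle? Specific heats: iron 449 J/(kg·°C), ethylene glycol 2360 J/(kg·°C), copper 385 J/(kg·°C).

T_f ≈ 20.9 °C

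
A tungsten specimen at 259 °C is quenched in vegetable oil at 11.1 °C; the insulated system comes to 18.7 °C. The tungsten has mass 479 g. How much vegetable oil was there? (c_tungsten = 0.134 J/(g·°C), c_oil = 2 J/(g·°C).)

Net heat exchanged in the isolated system is zero:
479×0.134×(18.7 − 259) + m×2×(18.7 − 11.1) = 0
15.2 m = 15424
m = 15424/15.2 ≈ 1015 g

m ≈ 1010 g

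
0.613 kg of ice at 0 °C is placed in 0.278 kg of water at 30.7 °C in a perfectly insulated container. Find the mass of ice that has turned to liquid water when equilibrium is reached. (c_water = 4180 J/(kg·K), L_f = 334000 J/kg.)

Cooling the water to 0 °C releases 0.278·4180·30.7 = 35675 J.
Fully melting the ice requires m_ice L_f = 0.613·334000 = 204742 J.
Since 35675 < 204742 J, not all the ice melts; equilibrium is at 0 °C.
m_melted·334000 = 35675  ⇒  m_melted ≈ 0.1068 kg.

m_melted ≈ 0.107 kg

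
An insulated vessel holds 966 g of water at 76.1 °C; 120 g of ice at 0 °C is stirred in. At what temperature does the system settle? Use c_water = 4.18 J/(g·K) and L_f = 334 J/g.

Taking heat into each body as positive, Σ m c ΔT = 0:
melt ice: 120×334 = 40080
  warm the meltwater: 501.6 T
  water cools: 966×4.18×(T − 76.1) = 4037.9(T − 76.1)
4539.5 T = 307283 − 40080 = 267203
T ≈ 58.86 °C (positive, so assuming full melt was valid).

T_f ≈ 58.9 °C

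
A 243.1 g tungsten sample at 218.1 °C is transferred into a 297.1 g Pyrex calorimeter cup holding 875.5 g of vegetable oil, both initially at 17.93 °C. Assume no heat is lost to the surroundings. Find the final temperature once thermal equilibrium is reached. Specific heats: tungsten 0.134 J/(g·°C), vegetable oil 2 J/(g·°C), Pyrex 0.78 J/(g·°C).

With ΣQ=0 the equilibrium temperature is the m·c-weighted mean:
T_f = (32.58*218.1 + 1751*17.93 + 231.74*17.93) / (32.58 + 1751 + 231.74)
    = 42655 / 2015.3 ≈ 21.17 °C

T_f ≈ 21.2 °C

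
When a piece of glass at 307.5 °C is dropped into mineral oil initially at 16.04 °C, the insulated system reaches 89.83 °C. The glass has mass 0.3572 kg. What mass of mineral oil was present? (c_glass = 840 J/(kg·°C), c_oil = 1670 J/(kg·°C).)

m ≈ 0.53 kg

Heat lost by the glass = heat gained by the oil:
0.3572×840×(307.5 − 89.83) = m×1670×(89.83 − 16.04)
123229 m = 65311  ⇒  m ≈ 0.53 kg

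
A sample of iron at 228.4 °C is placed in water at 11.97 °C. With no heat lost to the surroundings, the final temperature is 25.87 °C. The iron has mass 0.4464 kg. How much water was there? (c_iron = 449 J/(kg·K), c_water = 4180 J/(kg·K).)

|Q_iron| = |Q_water|:
0.4464·449·(228.4 − 25.87) = m·4180·(25.87 − 11.97)
58102 m = 40594  ⇒  m ≈ 0.6987 kg

m ≈ 0.699 kg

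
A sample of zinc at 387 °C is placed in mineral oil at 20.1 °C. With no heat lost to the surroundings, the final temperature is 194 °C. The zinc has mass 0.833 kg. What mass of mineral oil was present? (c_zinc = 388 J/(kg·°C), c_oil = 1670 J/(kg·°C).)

m ≈ 0.215 kg

Net heat exchanged in the isolated system is zero:
0.833·388·(194 − 387) + m·1670·(194 − 20.1) = 0
290413 m = 62378
m = 62378/290413 ≈ 0.2148 kg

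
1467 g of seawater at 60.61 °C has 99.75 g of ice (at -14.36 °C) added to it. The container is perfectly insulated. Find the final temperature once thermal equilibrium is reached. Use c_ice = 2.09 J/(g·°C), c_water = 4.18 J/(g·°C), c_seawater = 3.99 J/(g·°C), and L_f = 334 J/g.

T_f ≈ 50.8 °C

Sum of m c ΔT and latent-heat terms is zero:
warm ice to 0 °C: 99.75×2.09×(0 − (-14.36)) = 2993.7; fusion: m_ice L_f = 99.75×334 = 33316; warm the meltwater: 416.95 T; seawater: 5853.3(T − 60.61)
6270.3 T = 354770 − 36310 = 318460
T ≈ 50.79 °C. Since T > 0 °C, the all-ice-melts assumption holds.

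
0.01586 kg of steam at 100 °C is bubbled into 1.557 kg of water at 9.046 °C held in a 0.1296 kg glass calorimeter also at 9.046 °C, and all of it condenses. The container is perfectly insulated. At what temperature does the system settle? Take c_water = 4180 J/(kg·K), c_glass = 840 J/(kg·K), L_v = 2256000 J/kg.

T_f ≈ 15.3 °C

Heat gained plus heat lost sum to zero:
latent heat released on condensation: 0.01586·2256000 = 35780; condensate cools 100→T: 0.01586·4180·(T − 100) = 66.29(T − 100); water warms: 1.557·4180·(T − 9.046) = 6508.3(T − 9.046); cup: 108.86(T − 9.046)
6683.4 T = 35780 + 6629.5 + 59859 = 102268
T ≈ 15.30 °C — below 100 °C, confirming all the steam condensed.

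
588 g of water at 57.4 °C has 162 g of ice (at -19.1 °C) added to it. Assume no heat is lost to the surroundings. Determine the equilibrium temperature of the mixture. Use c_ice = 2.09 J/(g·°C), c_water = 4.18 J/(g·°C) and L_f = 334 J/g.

Energy balance with sensible and latent terms:
warm ice to 0 °C: 162×2.09×(0 − (-19.1)) = 6466.9; melt ice: 162×334 = 54108; warm the meltwater: 677.16 T; water cools: 588×4.18×(T − 57.4) = 2457.8(T − 57.4)
3135 T = 141080 − 60575 = 80505
T ≈ 25.68 °C — above 0 °C, consistent with complete melting.

T_f ≈ 25.7 °C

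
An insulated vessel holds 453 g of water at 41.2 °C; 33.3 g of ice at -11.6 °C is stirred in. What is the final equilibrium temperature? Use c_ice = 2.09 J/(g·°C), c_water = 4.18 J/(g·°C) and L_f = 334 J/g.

T_f ≈ 32.5 °C

Heat gained plus heat lost sum to zero:
ice -11.6→0 °C: 33.3·2.09·11.6 = 807.33
  fusion: m_ice L_f = 33.3·334 = 11122
  meltwater 0→T: 33.3·4.18·T = 139.19 T
  water: 1893.5(T − 41.2)
2032.7 T = 78014 − 11930 = 66084
T ≈ 32.51 °C — above 0 °C, consistent with complete melting.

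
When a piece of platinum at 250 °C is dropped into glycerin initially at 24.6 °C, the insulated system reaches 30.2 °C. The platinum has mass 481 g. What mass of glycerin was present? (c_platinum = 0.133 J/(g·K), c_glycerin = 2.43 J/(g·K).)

Heat lost by the platinum = heat gained by the glycerin:
481·0.133·(250 − 30.2) = m·2.43·(30.2 − 24.6)
13.61 m = 14061  ⇒  m ≈ 1033 g

m ≈ 1030 g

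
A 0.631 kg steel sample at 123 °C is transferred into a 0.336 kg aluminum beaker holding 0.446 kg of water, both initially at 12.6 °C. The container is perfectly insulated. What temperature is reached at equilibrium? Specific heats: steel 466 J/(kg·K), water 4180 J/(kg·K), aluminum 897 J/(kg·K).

With ΣQ=0 the equilibrium temperature is the m·c-weighted mean:
T_f = (294.05×123 + 1864.3×12.6 + 301.39×12.6) / (294.05 + 1864.3 + 301.39)
    = 63455 / 2459.7 ≈ 25.80 °C

T_f ≈ 25.8 °C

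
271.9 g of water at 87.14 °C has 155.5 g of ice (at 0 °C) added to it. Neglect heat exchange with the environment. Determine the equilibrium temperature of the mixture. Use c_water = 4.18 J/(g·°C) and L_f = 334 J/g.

Net heat exchanged in the isolated system is zero:
fusion: m_ice L_f = 155.5·334 = 51937; warm the meltwater: 649.99 T; water: 1136.5(T − 87.14)
1786.5 T = 99038 − 51937 = 47101
T ≈ 26.36 °C — above 0 °C, consistent with complete melting.

T_f ≈ 26.4 °C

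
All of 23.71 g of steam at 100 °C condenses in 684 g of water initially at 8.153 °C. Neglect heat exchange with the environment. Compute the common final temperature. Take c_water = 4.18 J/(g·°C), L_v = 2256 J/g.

T_f ≈ 29.3 °C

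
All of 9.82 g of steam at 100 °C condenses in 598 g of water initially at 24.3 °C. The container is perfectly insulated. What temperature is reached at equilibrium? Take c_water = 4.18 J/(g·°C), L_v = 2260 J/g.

Sum of m c ΔT and latent-heat terms is zero:
condense steam: −9.82×2260 = −22193; condensed water 100 °C→T: 41.05(T − 100); original water: 2499.6(T − 24.3)
2540.7 T = 22193 + 4104.8 + 60741 = 87039
T ≈ 34.26 °C (< 100 °C, so full condensation is consistent).

T_f ≈ 34.3 °C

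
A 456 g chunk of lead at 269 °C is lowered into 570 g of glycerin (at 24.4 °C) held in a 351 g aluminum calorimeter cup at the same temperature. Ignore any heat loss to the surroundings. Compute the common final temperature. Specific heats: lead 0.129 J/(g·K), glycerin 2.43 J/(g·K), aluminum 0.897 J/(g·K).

T_f ≈ 32.6 °C

T_f = Σ m_i c_i T_i / Σ m_i c_i:
T_f = (58.82×269 + 1385.1×24.4 + 314.85×24.4) / (58.82 + 1385.1 + 314.85)
    = 57302 / 1758.8 ≈ 32.58 °C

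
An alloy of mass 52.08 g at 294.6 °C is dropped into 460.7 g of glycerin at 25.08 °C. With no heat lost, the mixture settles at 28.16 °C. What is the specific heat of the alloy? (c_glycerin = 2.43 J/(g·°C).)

c ≈ 0.248 J/(g·°C)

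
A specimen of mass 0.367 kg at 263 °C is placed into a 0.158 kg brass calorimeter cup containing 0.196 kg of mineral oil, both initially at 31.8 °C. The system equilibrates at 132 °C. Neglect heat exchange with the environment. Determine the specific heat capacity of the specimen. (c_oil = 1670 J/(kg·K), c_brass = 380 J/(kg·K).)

Heat gained plus heat lost sum to zero:
0.367×c×(132 − 263) + 0.196×1670×(132 − 31.8) + 0.158×380×(132 − 31.8) = 0
-48.08 c = -38813
c = -38813/-48.08 ≈ 807.3 J/(kg·K)

c ≈ 807 J/(kg·K)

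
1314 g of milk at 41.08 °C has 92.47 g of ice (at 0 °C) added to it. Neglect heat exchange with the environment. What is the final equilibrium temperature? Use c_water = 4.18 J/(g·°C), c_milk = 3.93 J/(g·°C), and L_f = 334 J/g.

Net heat exchanged in the isolated system is zero:
latent heat to melt: 92.47·334 = 30885
  warm the meltwater: 386.52 T
  milk: 5164(T − 41.08)
5550.5 T = 212138 − 30885 = 181253
T ≈ 32.65 °C (positive, so assuming full melt was valid).

T_f ≈ 32.7 °C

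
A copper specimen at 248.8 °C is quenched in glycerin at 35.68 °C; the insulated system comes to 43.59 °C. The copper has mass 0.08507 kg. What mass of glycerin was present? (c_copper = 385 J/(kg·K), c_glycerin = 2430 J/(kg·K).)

Setting the total heat transfer to zero:
0.08507×385×(43.59 − 248.8) + m×2430×(43.59 − 35.68) = 0
19221 m = 6721
m = 6721/19221 ≈ 0.3497 kg

m ≈ 0.35 kg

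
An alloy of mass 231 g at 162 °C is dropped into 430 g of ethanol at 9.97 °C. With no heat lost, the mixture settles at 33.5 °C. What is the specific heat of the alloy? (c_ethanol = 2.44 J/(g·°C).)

Net heat exchanged in the isolated system is zero:
231×c×(33.5 − 162) + 430×2.44×(33.5 − 9.97) = 0
-29684 c = -24688
c = -24688/-29684 ≈ 0.8317 J/(g·°C)

c ≈ 0.832 J/(g·°C)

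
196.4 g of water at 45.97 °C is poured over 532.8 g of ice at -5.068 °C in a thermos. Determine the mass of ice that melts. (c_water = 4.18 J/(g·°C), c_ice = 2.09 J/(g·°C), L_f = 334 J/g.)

Heat available from the water dropping to 0 °C: 196.4·4.18·45.97 = 37739 J.
Of that, 532.8·2.09·5.068 = 5643.5 J goes to bring the ice to 0 °C, leaving 32096 J.
To melt every bit of ice: 532.8·334 = 177955 J.
Since 32096 < 177955 J, not all the ice melts; equilibrium is at 0 °C.
m_melted·334 = 32096  ⇒  m_melted ≈ 96.09 g.

m_melted ≈ 96.1 g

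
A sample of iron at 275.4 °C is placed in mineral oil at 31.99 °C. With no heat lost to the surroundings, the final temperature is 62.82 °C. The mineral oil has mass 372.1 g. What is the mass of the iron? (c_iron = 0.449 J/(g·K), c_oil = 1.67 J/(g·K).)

m ≈ 201 g

Energy conservation, ΣQ = 0:
m×0.449×(62.82 − 275.4) + 372.1×1.67×(62.82 − 31.99) = 0
-95.45 m = -19158
m = -19158/-95.45 ≈ 200.7 g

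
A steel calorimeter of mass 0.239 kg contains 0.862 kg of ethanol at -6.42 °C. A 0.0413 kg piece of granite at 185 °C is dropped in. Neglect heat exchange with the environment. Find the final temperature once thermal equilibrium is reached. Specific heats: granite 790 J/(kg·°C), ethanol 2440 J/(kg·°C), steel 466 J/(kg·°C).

T_f ≈ -3.6 °C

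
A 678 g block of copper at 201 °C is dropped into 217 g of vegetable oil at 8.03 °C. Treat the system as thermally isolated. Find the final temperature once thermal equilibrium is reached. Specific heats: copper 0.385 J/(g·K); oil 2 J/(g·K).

T_f ≈ 80.5 °C

Setting the total heat transfer to zero:
678×0.385×(T − 201) + 217×2×(T − 8.03) = 0
261.03(T − 201) + 434(T − 8.03) = 0
(261.03 + 434) T = 261.03×201 + 434×8.03
T = 55952 / 695.03 = 80.5 °C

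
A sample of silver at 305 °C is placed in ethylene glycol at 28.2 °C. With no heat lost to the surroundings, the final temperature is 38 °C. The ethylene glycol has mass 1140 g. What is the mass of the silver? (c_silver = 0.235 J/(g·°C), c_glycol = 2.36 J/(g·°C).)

m ≈ 420 g

Setting the total heat transfer to zero:
m·0.235·(38 − 305) + 1140·2.36·(38 − 28.2) = 0
-62.74 m = -26366
m = -26366/-62.74 ≈ 420.2 g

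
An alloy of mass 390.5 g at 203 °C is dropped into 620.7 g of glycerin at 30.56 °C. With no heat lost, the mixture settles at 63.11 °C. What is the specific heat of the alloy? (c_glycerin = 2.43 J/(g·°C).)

Heat lost by the alloy = heat gained by the glycerin:
390.5×c×(203 − 63.11) = 620.7×2.43×(63.11 − 30.56)
54627 c = 49095  ⇒  c ≈ 0.8987 J/(g·°C)

c ≈ 0.899 J/(g·°C)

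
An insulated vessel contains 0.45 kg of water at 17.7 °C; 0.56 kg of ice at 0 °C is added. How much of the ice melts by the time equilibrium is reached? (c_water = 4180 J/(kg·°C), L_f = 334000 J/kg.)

Water can give up m c ΔT = 0.45×4180×17.7 = 33294 J before reaching 0 °C.
Fully melting the ice requires m_ice L_f = 0.56×334000 = 187040 J.
Since 33294 < 187040 J, not all the ice melts; equilibrium is at 0 °C.
Mass melted = 33294/334000 ≈ 0.09968 kg.

m_melted ≈ 0.0997 kg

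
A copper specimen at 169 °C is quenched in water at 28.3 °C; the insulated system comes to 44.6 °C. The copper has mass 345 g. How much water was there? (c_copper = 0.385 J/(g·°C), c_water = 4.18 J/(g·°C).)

Heat lost by the copper = heat gained by the water:
345×0.385×(169 − 44.6) = m×4.18×(44.6 − 28.3)
68.13 m = 16523  ⇒  m ≈ 242.5 g

m ≈ 243 g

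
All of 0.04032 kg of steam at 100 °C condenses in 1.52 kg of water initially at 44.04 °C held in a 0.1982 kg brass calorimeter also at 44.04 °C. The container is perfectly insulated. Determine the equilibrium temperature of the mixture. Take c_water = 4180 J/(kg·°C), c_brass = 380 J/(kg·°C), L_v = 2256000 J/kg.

Sum of m c ΔT and latent-heat terms is zero:
steam→water at 100 °C releases m L_v = 0.04032×2256000 = 90962
  condensed water 100 °C→T: 168.54(T − 100)
  water warms: 1.52×4180×(T − 44.04) = 6353.6(T − 44.04)
  brass cup: 0.1982×380×(T − 44.04) = 75.32(T − 44.04)
6597.5 T = 90962 + 16854 + 283129 = 390945
T ≈ 59.26 °C — below 100 °C, confirming all the steam condensed.

T_f ≈ 59.3 °C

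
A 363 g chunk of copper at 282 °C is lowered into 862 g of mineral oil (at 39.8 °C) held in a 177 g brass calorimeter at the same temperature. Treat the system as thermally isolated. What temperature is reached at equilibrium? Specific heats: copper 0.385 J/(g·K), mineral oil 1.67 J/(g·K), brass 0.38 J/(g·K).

T_f ≈ 60.4 °C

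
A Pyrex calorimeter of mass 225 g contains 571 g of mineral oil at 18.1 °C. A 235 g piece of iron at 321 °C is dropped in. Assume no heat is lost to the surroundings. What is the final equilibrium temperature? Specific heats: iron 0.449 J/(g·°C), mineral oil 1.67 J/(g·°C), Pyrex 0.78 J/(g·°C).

With ΣQ=0 the equilibrium temperature is the m·c-weighted mean:
T_f = (105.52*321 + 953.57*18.1 + 175.5*18.1) / (105.52 + 953.57 + 175.5)
    = 54306 / 1234.6 ≈ 43.99 °C

T_f ≈ 44.0 °C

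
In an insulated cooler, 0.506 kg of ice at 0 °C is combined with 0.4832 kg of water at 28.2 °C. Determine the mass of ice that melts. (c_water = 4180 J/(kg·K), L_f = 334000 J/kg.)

m_melted ≈ 0.171 kg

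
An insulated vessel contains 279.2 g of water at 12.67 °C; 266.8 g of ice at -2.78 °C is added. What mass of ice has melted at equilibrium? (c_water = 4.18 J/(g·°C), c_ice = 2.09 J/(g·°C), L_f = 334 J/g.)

m_melted ≈ 39.6 g

Heat available from the water dropping to 0 °C: 279.2×4.18×12.67 = 14787 J.
Warming the ice to 0 °C takes 266.8×2.09×2.78 = 1550.2 J, leaving 13236 J for melting.
To melt every bit of ice: 266.8×334 = 89111 J.
Since 13236 < 89111 J, not all the ice melts; equilibrium is at 0 °C.
m_melted×334 = 13236  ⇒  m_melted ≈ 39.63 g.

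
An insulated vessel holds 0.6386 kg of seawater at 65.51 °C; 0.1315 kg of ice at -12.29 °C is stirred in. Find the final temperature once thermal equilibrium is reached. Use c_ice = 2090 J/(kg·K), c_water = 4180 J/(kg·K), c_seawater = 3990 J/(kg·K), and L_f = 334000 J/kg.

T_f ≈ 38.6 °C

Net heat exchanged in the isolated system is zero:
warm ice to 0 °C: 0.1315·2090·(0 − (-12.29)) = 3377.7
  latent heat to melt: 0.1315·334000 = 43921
  warm the meltwater: 549.67 T
  seawater cools: 0.6386·3990·(T − 65.51) = 2548(T − 65.51)
3097.7 T = 166920 − 47299 = 119622
T ≈ 38.62 °C. Since T > 0 °C, the all-ice-melts assumption holds.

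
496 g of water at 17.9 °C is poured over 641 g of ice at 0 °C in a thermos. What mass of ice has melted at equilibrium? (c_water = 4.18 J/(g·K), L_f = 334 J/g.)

Heat available from the water dropping to 0 °C: 496×4.18×17.9 = 37112 J.
Fully melting the ice requires m_ice L_f = 641×334 = 214094 J.
37112 J < 214094 J, so only part of the ice melts and the system sits at 0 °C.
Mass melted = 37112/334 ≈ 111.1 g.

m_melted ≈ 111 g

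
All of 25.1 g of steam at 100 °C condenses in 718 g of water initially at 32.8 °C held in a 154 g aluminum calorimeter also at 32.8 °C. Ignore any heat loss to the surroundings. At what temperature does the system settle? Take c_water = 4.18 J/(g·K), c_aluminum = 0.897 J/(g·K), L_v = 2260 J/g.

Heat gained plus heat lost sum to zero:
condense steam: −25.1×2260 = −56726
  condensed water 100 °C→T: 104.92(T − 100)
  water warms: 718×4.18×(T − 32.8) = 3001.2(T − 32.8)
  cup: 138.14(T − 32.8)
3244.3 T = 56726 + 10492 + 102972 = 170189
T ≈ 52.46 °C (< 100 °C, so full condensation is consistent).

T_f ≈ 52.5 °C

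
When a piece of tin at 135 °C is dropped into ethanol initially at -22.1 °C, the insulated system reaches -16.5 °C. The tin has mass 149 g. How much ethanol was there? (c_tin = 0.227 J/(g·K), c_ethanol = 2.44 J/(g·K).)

Heat lost by the tin = heat gained by the ethanol:
149·0.227·(135 − -16.5) = m·2.44·(-16.5 − (-22.1))
13.66 m = 5124.2  ⇒  m ≈ 375 g

m ≈ 375 g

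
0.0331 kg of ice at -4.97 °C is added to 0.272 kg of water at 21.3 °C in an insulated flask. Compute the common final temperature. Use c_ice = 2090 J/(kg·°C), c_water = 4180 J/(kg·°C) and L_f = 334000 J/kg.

Sum of m c ΔT and latent-heat terms is zero:
ice -4.97→0 °C: 0.0331×2090×4.97 = 343.82
  latent heat to melt: 0.0331×334000 = 11055
  warm the meltwater: 138.36 T
  water cools: 0.272×4180×(T − 21.3) = 1137(T − 21.3)
1275.3 T = 24217 − 11399 = 12818
T ≈ 10.05 °C. Since T > 0 °C, the all-ice-melts assumption holds.

T_f ≈ 10.1 °C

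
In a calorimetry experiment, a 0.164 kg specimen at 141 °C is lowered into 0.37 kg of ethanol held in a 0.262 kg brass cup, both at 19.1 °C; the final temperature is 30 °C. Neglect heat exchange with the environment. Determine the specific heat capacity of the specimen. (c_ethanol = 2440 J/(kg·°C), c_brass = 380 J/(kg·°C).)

Taking heat into each body as positive, Σ m c ΔT = 0:
0.164·c·(30 − 141) + 0.37·2440·(30 − 19.1) + 0.262·380·(30 − 19.1) = 0
-18.2 c = -10926
c = -10926/-18.2 ≈ 600.2 J/(kg·°C)

c ≈ 600 J/(kg·°C)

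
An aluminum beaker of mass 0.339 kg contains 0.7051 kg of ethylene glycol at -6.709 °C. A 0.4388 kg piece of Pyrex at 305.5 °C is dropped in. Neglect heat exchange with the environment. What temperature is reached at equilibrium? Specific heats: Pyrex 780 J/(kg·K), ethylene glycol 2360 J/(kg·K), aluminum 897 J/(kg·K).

T_f ≈ 39.5 °C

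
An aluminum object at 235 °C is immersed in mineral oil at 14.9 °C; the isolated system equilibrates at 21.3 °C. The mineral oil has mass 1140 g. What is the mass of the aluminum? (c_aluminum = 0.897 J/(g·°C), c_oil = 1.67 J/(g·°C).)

m ≈ 63.6 g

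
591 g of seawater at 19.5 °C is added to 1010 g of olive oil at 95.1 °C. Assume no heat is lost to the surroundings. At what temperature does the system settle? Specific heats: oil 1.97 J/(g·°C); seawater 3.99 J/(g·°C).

T_f ≈ 54.1 °C

Heat lost by the oil equals heat gained by the seawater:
1010×1.97×(95.1 − T) = 591×3.99×(T − 19.5)
1989.7(95.1 − T) = 2358.1(T − 19.5)
4347.8 T = 235203  ⇒  T ≈ 54.10 °C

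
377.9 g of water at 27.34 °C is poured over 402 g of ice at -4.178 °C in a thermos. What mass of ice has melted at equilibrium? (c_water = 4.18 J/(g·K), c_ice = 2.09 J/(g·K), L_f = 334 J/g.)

m_melted ≈ 119 g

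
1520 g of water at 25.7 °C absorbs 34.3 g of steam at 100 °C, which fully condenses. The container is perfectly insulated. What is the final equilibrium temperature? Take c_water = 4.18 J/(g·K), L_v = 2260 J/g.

T_f ≈ 39.3 °C

Sum of m c ΔT and latent-heat terms is zero:
steam→water at 100 °C releases m L_v = 34.3·2260 = 77518
  condensed water 100 °C→T: 143.37(T − 100)
  water warms: 1520·4.18·(T − 25.7) = 6353.6(T − 25.7)
6497 T = 77518 + 14337 + 163288 = 255143
T ≈ 39.27 °C — below 100 °C, confirming all the steam condensed.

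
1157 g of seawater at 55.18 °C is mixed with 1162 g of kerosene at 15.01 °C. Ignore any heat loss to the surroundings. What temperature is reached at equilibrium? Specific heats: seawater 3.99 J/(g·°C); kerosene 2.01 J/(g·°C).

T_f ≈ 41.7 °C

Set heat shed by the hot body equal to heat absorbed by the cold body:
1157*3.99*(55.18 − T) = 1162*2.01*(T − 15.01)
4616.4(55.18 − T) = 2335.6(T − 15.01)
6952.1 T = 289792  ⇒  T ≈ 41.68 °C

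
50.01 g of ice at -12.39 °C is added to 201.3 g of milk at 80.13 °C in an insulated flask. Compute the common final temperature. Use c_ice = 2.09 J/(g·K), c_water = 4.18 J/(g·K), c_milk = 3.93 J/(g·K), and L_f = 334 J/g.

Energy conservation, ΣQ = 0:
warm ice to 0 °C: 50.01·2.09·(0 − (-12.39)) = 1295
  fusion: m_ice L_f = 50.01·334 = 16703
  meltwater 0→T: 50.01·4.18·T = 209.04 T
  milk cools: 201.3·3.93·(T − 80.13) = 791.11(T − 80.13)
1000.2 T = 63392 − 17998 = 45393
T ≈ 45.39 °C (positive, so assuming full melt was valid).

T_f ≈ 45.4 °C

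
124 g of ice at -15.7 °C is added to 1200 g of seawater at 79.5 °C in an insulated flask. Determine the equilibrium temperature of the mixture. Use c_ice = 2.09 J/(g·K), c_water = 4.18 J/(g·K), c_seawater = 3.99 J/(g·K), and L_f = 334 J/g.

Let T be the final temperature. ΣQ_i = 0:
warm ice to 0 °C: 124·2.09·(0 − (-15.7)) = 4068.8
  melt ice: 124·334 = 41416
  warm the meltwater: 518.32 T
  seawater cools: 1200·3.99·(T − 79.5) = 4788(T − 79.5)
5306.3 T = 380646 − 45485 = 335161
T ≈ 63.16 °C (positive, so assuming full melt was valid).

T_f ≈ 63.2 °C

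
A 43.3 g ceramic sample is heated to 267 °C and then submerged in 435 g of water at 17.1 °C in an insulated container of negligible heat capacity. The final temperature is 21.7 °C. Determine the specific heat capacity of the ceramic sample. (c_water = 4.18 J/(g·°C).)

Heat lost by the ceramic sample = heat gained by the water:
43.3×c×(267 − 21.7) = 435×4.18×(21.7 − 17.1)
10621 c = 8364.2  ⇒  c ≈ 0.7875 J/(g·°C)

c ≈ 0.787 J/(g·°C)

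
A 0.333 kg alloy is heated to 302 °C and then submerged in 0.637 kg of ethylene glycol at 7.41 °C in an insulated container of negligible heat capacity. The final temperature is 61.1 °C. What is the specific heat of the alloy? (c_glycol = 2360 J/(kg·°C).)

c ≈ 1010 J/(kg·°C)

Heat lost by the alloy = heat gained by the glycol:
0.333×c×(302 − 61.1) = 0.637×2360×(61.1 − 7.41)
80.22 c = 80713  ⇒  c ≈ 1006 J/(kg·°C)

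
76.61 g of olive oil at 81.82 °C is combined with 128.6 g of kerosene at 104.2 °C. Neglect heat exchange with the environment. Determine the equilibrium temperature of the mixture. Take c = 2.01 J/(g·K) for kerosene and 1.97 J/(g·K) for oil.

With ΣQ=0 the equilibrium temperature is the m·c-weighted mean:
T_f = (258.49·104.2 + 150.92·81.82) / (258.49 + 150.92)
    = 39283 / 409.41 ≈ 95.95 °C

T_f ≈ 95.9 °C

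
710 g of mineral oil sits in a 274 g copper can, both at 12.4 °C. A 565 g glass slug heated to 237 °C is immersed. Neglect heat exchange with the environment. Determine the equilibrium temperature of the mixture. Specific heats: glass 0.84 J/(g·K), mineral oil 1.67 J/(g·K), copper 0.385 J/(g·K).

T_f ≈ 72.8 °C

Net heat exchanged in the isolated system is zero:
565×0.84×(T − 237) + 710×1.67×(T − 12.4) + 274×0.385×(T − 12.4) = 0
474.6(T − 237) + 1185.7(T − 12.4) + 105.49(T − 12.4) = 0
1765.8 T = 128491
T ≈ 72.77 °C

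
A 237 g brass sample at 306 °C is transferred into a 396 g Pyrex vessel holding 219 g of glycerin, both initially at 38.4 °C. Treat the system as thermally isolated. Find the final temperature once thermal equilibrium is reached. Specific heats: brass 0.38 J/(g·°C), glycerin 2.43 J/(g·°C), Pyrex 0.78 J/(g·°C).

T_f ≈ 64.3 °C

Let T be the final temperature. ΣQ_i = 0:
237·0.38·(T − 306) + 219·2.43·(T − 38.4) + 396·0.78·(T − 38.4) = 0
90.06(T − 306) + 532.17(T − 38.4) + 308.88(T − 38.4) = 0
(90.06 + 532.17 + 308.88) T = 90.06·306 + 532.17·38.4 + 308.88·38.4
T = 59855/931.11 ≈ 64.28 °C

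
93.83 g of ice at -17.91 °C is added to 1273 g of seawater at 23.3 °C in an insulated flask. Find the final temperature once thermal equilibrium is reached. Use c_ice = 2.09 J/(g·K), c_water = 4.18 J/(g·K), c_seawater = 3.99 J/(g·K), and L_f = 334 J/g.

T_f ≈ 15.3 °C

Taking heat into each body as positive, Σ m c ΔT = 0:
warm ice to 0 °C: 93.83·2.09·(0 − (-17.91)) = 3512.2; melt ice: 93.83·334 = 31339; warm the meltwater: 392.21 T; seawater cools: 1273·3.99·(T − 23.3) = 5079.3(T − 23.3)
5471.5 T = 118347 − 34851 = 83496
T ≈ 15.26 °C (positive, so assuming full melt was valid).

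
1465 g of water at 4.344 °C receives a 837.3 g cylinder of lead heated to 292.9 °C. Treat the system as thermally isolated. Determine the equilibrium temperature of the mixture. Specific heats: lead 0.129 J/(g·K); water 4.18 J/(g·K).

T_f ≈ 9.3 °C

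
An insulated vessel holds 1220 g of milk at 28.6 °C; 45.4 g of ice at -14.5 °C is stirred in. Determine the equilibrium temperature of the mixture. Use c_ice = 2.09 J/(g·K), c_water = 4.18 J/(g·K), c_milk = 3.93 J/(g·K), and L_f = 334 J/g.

T_f ≈ 24.2 °C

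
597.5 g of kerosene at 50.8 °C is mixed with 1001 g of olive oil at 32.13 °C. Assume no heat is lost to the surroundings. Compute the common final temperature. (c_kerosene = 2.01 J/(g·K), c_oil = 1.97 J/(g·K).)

T_f ≈ 39.2 °C

Setting the total heat transfer to zero:
597.5·2.01·(T − 50.8) + 1001·1.97·(T − 32.13) = 0
1201(T − 50.8) + 1972(T − 32.13) = 0
3172.9 T = 124369
T = 124369/3172.9 ≈ 39.20 °C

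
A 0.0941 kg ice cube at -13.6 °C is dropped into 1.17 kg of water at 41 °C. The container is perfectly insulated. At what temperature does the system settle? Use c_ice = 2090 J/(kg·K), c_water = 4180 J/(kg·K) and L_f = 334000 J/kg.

T_f ≈ 31.5 °C

Energy conservation, ΣQ = 0:
warm ice to 0 °C: 0.0941×2090×(0 − (-13.6)) = 2674.7
  melt ice: 0.0941×334000 = 31429
  meltwater 0→T: 0.0941×4180×T = 393.34 T
  water: 4890.6(T − 41)
5283.9 T = 200515 − 34104 = 166411
T ≈ 31.49 °C (positive, so assuming full melt was valid).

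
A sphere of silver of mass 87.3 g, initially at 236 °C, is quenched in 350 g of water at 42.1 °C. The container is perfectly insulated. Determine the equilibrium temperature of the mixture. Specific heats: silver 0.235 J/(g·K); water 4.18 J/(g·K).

Let T be the final temperature. ΣQ_i = 0:
87.3*0.235*(T − 236) + 350*4.18*(T − 42.1) = 0
1483.5 T = 66434
T ≈ 44.78 °C

T_f ≈ 44.8 °C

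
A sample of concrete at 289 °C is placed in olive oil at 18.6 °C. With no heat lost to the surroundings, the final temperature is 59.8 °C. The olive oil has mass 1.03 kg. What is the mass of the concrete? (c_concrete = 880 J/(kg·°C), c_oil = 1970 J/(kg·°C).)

m ≈ 0.414 kg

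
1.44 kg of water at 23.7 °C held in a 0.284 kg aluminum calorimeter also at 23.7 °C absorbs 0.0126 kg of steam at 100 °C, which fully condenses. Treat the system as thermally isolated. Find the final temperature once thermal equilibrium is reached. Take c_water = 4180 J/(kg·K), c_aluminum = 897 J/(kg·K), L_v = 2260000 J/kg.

T_f ≈ 28.8 °C

Heat gained plus heat lost sum to zero:
condense steam: −0.0126×2260000 = −28476; condensate cools 100→T: 0.0126×4180×(T − 100) = 52.67(T − 100); original water: 6019.2(T − 23.7); aluminum cup: 0.284×897×(T − 23.7) = 254.75(T − 23.7)
6326.6 T = 28476 + 5266.8 + 148693 = 182435
T ≈ 28.84 °C, under the boiling point, so the assumption holds.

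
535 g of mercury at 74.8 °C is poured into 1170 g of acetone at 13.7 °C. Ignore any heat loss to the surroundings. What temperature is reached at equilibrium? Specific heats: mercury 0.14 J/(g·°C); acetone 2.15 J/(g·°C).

T_f ≈ 15.5 °C

T_f is the heat-capacity-weighted average of the initial temperatures:
T_f = (74.9*74.8 + 2515.5*13.7) / (74.9 + 2515.5)
    = 40065 / 2590.4 ≈ 15.47 °C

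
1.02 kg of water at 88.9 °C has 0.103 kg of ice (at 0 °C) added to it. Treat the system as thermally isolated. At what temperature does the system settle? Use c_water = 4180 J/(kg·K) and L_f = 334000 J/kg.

T_f ≈ 73.4 °C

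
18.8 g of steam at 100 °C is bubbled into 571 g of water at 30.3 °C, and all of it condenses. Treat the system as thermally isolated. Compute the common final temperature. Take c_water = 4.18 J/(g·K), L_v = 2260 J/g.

Net heat exchanged in the isolated system is zero:
condense steam: −18.8·2260 = −42488; condensate cools 100→T: 18.8·4.18·(T − 100) = 78.58(T − 100); original water: 2386.8(T − 30.3)
2465.4 T = 42488 + 7858.4 + 72319 = 122666
T ≈ 49.76 °C (< 100 °C, so full condensation is consistent).

T_f ≈ 49.8 °C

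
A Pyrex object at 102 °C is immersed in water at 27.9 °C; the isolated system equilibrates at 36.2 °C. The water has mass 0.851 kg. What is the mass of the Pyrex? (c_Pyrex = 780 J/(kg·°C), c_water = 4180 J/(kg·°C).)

Energy conservation, ΣQ = 0:
m×780×(36.2 − 102) + 0.851×4180×(36.2 − 27.9) = 0
-51324 m = -29525
m = -29525/-51324 ≈ 0.5753 kg

m ≈ 0.575 kg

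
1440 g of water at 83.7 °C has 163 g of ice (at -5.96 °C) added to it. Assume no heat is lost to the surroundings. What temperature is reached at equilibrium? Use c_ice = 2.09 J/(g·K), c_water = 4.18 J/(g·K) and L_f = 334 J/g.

T_f ≈ 66.8 °C

Energy balance with sensible and latent terms:
warm ice to 0 °C: 163·2.09·(0 − (-5.96)) = 2030.4
  latent heat to melt: 163·334 = 54442
  meltwater 0→T: 163·4.18·T = 681.34 T
  water cools: 1440·4.18·(T − 83.7) = 6019.2(T − 83.7)
6700.5 T = 503807 − 56472 = 447335
T ≈ 66.76 °C — above 0 °C, consistent with complete melting.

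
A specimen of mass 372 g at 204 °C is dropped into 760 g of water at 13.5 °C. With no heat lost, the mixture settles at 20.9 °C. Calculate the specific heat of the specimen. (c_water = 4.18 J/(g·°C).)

c ≈ 0.345 J/(g·°C)

Net heat exchanged in the isolated system is zero:
372×c×(20.9 − 204) + 760×4.18×(20.9 − 13.5) = 0
-68113 c = -23508
c = -23508/-68113 ≈ 0.3451 J/(g·°C)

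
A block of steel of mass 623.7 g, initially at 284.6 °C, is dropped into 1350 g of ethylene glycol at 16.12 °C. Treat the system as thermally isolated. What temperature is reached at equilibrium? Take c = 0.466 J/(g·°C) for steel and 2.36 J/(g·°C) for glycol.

Conservation of energy gives ΣQ = 0:
623.7·0.466·(T − 284.6) + 1350·2.36·(T − 16.12) = 0
290.64(T − 284.6) + 3186(T − 16.12) = 0
3476.6 T = 134076
T = 134076/3476.6 ≈ 38.56 °C

T_f ≈ 38.6 °C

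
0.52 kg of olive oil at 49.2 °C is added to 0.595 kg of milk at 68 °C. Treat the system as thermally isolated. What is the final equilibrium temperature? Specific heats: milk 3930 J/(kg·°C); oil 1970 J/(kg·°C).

T_f ≈ 62.3 °C

With ΣQ=0 the equilibrium temperature is the m·c-weighted mean:
T_f = (2338.3×68 + 1024.4×49.2) / (2338.3 + 1024.4)
    = 209408 / 3362.8 ≈ 62.27 °C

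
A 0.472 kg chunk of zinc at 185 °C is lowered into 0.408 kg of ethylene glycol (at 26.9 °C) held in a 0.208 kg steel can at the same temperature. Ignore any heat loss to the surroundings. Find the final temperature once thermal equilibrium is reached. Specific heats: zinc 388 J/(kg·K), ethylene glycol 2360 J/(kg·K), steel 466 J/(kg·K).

T_f ≈ 50.2 °C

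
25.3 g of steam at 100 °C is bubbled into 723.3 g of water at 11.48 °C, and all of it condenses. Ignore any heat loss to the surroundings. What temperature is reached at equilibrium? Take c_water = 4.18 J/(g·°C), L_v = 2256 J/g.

T_f ≈ 32.7 °C

Sum of m c ΔT and latent-heat terms is zero:
latent heat released on condensation: 25.3×2256 = 57077; condensate cools 100→T: 25.3×4.18×(T − 100) = 105.75(T − 100); original water: 3023.4(T − 11.48)
3129.1 T = 57077 + 10575 + 34709 = 102361
T ≈ 32.71 °C — below 100 °C, confirming all the steam condensed.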